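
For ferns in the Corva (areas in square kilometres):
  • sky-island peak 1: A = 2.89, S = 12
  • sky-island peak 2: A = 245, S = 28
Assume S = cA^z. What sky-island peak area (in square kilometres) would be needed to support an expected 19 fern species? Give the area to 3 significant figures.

32.1 square kilometres

z = ln(28/12) / ln(245/2.89) = 0.8473 / 4.4400 = 0.1908
c = 12 / 2.89^0.1908 = 12 / 1.224 = 9.8
A = (19/9.8)^(1/0.1908) ⇒ ln A = ln(1.939)/0.1908 = 3.4693
A = e^3.4693 ≈ 32.11 square kilometres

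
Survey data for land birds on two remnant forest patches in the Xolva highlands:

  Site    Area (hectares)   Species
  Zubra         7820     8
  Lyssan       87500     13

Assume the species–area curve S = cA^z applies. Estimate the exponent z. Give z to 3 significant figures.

0.201

Taking logs: ln S = ln c + z ln A, so z = (ln S₂ − ln S₁)/(ln A₂ − ln A₁).
z = ln(13/8) / ln(87500/7820) = ln(1.625) / ln(11.19) = 0.4855 / 2.4150 = 0.2010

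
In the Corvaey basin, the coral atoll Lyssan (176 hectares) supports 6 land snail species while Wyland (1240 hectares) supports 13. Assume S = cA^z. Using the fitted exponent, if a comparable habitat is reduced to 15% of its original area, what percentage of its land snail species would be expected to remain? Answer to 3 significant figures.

47.2%

z = ln(13/6) / ln(1240/176) = 0.7732 / 1.9524 = 0.3960
S_new/S_old = (A_new/A_old)^z = 0.15^0.3960 = exp(0.3960 × -1.8971) = 0.4718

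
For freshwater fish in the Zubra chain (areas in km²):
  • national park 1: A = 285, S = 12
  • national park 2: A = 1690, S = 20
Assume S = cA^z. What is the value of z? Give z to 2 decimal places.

Taking logs: ln S = ln c + z ln A, so z = (ln S₂ − ln S₁)/(ln A₂ − ln A₁).
z = ln(20/12) / ln(1690/285) = ln(1.667) / ln(5.93) = 0.5108 / 1.7800 = 0.2870

0.29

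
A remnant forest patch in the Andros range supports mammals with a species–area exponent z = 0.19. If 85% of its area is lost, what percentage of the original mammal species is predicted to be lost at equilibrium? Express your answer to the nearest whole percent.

S_new/S_old = (A_new/A_old)^z = 0.15^0.19
= exp(0.19 × ln 0.15) = exp(0.19 × -1.8971) = exp(-0.3605) ≈ 0.6974
Fraction lost = 1 − 0.6974 = 0.3026

30%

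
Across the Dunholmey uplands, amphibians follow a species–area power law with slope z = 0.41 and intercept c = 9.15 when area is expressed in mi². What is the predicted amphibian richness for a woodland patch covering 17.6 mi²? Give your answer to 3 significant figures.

S = 9.15 × 17.6^0.41 = 9.15 × 3.241 ≈ 29.65

29.7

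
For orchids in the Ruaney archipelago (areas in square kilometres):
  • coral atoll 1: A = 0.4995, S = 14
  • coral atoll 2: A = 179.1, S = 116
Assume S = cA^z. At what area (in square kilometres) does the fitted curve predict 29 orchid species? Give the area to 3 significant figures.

z = ln(116/14) / ln(179.1/0.4995) = 2.1145 / 5.8821 = 0.3595
c = 14 / 0.4995^0.3595 = 14 / 0.7792 = 17.97
A = (29/17.97)^(1/0.3595) ⇒ ln A = ln(1.614)/0.3595 = 1.3316
A = e^1.3316 ≈ 3.787 square kilometres

3.79 square kilometres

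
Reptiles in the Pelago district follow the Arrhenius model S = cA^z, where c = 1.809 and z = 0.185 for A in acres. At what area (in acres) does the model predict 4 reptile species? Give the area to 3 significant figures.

72.9 acres

4 = 1.809 × A^0.185  ⇒  A^0.185 = 4/1.809 = 2.211
ln A = ln(2.211) / 0.185 = 0.7935 / 0.185 = 4.2893
A = e^4.2893 ≈ 72.92 acres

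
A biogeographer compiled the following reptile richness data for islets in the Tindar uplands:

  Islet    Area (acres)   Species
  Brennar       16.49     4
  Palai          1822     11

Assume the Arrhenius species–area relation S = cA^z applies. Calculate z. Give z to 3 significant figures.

Taking logs: ln S = ln c + z ln A, so z = (ln S₂ − ln S₁)/(ln A₂ − ln A₁).
z = ln(11/4) / ln(1822/16.49) = ln(2.75) / ln(110.5) = 1.0116 / 4.7049 = 0.2150

0.215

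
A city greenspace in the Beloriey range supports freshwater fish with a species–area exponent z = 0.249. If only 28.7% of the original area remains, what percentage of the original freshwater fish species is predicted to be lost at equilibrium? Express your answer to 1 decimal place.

26.7%

S_new/S_old = (A_new/A_old)^z = 0.287^0.249
= exp(0.249 × ln 0.287) = exp(0.249 × -1.2483) = exp(-0.3108) ≈ 0.7328
Fraction lost = 1 − 0.7328 = 0.2672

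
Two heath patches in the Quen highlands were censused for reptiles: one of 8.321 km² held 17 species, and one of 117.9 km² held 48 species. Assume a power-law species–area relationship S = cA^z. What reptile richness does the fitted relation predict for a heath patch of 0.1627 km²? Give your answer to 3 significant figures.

z = ln(48/17) / ln(117.9/8.321) = 1.0380 / 2.6511 = 0.3915
c = 17 / 8.321^0.3915 = 17 / 2.292 = 7.416
S₃ = 7.416 × 0.1627^0.3915 = 7.416 × 0.4912 ≈ 3.642

3.64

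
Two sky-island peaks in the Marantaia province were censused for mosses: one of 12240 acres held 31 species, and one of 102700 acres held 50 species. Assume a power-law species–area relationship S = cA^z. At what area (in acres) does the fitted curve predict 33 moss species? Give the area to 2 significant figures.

z = ln(50/31) / ln(102700/12240) = 0.4780 / 2.1271 = 0.2247
c = 31 / 12240^0.2247 = 31 / 8.292 = 3.738
A = (33/3.738)^(1/0.2247) ⇒ ln A = ln(8.827)/0.2247 = 9.6907
A = e^9.6907 ≈ 16166 acres

16000 acres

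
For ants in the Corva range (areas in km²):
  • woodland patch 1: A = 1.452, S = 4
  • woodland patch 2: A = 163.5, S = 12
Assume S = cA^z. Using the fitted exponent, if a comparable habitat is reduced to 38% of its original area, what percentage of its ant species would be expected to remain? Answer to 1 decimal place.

79.8%

z = ln(12/4) / ln(163.5/1.452) = 1.0986 / 4.7239 = 0.2326
S_new/S_old = (A_new/A_old)^z = 0.38^0.2326 = exp(0.2326 × -0.9676) = 0.7985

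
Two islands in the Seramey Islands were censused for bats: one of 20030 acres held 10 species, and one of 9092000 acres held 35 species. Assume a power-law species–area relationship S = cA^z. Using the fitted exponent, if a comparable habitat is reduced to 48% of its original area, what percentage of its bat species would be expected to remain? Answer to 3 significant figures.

z = ln(35/10) / ln(9092000/20030) = 1.2528 / 6.1179 = 0.2048
S_new/S_old = (A_new/A_old)^z = 0.48^0.2048 = exp(0.2048 × -0.7340) = 0.8605

86.0%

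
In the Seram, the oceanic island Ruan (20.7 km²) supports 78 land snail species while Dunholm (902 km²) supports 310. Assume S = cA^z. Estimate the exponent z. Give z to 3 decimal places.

Taking logs: ln S = ln c + z ln A, so z = (ln S₂ − ln S₁)/(ln A₂ − ln A₁).
z = ln(310/78) / ln(902/20.7) = ln(3.974) / ln(43.57) = 1.3799 / 3.7745 = 0.3656

0.366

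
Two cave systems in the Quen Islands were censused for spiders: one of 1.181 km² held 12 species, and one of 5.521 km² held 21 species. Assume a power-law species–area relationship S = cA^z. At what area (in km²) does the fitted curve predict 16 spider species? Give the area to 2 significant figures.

2.6 km²

z = ln(21/12) / ln(5.521/1.181) = 0.5596 / 1.5422 = 0.3629
c = 12 / 1.181^0.3629 = 12 / 1.062 = 11.3
A = (16/11.3)^(1/0.3629) ⇒ ln A = ln(1.416)/0.3629 = 0.9592
A = e^0.9592 ≈ 2.61 km²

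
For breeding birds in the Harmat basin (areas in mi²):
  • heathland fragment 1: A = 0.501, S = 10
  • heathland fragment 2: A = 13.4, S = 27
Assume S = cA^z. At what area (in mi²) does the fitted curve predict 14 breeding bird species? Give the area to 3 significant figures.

1.53 mi²

z = ln(27/10) / ln(13.4/0.501) = 0.9933 / 3.2864 = 0.3022
c = 10 / 0.501^0.3022 = 10 / 0.8115 = 12.32
A = (14/12.32)^(1/0.3022) ⇒ ln A = ln(1.136)/0.3022 = 0.4221
A = e^0.4221 ≈ 1.525 mi²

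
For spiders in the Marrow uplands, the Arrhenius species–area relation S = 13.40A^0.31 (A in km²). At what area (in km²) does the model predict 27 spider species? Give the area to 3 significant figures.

9.58 km²

27 = 13.4 × A^0.31  ⇒  A^0.31 = 27/13.4 = 2.015
ln A = ln(2.015) / 0.31 = 0.7006 / 0.31 = 2.2599
A = e^2.2599 ≈ 9.583 km²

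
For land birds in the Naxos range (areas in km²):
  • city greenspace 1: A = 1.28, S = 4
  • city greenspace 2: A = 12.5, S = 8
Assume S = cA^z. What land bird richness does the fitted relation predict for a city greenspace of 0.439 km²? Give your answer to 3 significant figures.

z = ln(8/4) / ln(12.5/1.28) = 0.6931 / 2.2789 = 0.3042
c = 4 / 1.28^0.3042 = 4 / 1.078 = 3.711
S₃ = 3.711 × 0.439^0.3042 = 3.711 × 0.7785 ≈ 2.889

2.89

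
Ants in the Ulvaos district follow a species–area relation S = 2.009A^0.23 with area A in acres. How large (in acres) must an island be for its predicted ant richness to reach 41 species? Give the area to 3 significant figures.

41 = 2.009 × A^0.23  ⇒  A^0.23 = 41/2.009 = 20.41
ln A = ln(20.41) / 0.23 = 3.0159 / 0.23 = 13.1128
A = e^13.1128 ≈ 495222 acres

495000 acres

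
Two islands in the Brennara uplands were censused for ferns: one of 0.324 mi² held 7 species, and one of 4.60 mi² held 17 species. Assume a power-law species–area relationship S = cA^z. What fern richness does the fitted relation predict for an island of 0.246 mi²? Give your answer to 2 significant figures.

6.4

z = ln(17/7) / ln(4.6/0.324) = 0.8873 / 2.6531 = 0.3344
c = 7 / 0.324^0.3344 = 7 / 0.686 = 10.2
S₃ = 10.2 × 0.246^0.3344 = 10.2 × 0.6256 ≈ 6.384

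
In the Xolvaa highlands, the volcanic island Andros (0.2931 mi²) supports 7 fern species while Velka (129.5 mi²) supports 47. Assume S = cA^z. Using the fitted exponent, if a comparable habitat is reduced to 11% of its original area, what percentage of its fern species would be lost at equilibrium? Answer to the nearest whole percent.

50%

z = ln(47/7) / ln(129.5/0.2931) = 1.9042 / 6.0909 = 0.3126
S_new/S_old = (A_new/A_old)^z = 0.11^0.3126 = exp(0.3126 × -2.2073) = 0.5015
Fraction lost = 1 − 0.5015 = 0.4985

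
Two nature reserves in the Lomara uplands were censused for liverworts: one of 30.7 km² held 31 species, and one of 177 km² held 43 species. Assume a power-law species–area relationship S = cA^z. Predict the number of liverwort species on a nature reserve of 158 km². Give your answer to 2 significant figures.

z = ln(43/31) / ln(177/30.7) = 0.3272 / 1.7519 = 0.1868
c = 31 / 30.7^0.1868 = 31 / 1.896 = 16.35
S₃ = 16.35 × 158^0.1868 = 16.35 × 2.574 ≈ 42.1

42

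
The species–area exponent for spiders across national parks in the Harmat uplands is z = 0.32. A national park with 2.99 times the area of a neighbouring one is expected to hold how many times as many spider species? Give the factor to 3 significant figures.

1.42

S₂/S₁ = (A₂/A₁)^z = 2.99^0.32
ln(S₂/S₁) = 0.32 × ln 2.99 = 0.32 × 1.0953 = 0.3505
S₂/S₁ = e^0.3505 ≈ 1.42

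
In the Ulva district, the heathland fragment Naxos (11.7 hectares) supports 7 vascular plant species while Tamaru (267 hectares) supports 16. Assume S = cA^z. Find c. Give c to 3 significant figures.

z = ln(S₂/S₁) / ln(A₂/A₁) = ln(16/7) / ln(267/11.7) = 0.8267 / 3.1277 = 0.2643
c = S₁ / A₁^z = 7 / 11.7^0.2643 = 7 / 1.916 = 3.654

3.65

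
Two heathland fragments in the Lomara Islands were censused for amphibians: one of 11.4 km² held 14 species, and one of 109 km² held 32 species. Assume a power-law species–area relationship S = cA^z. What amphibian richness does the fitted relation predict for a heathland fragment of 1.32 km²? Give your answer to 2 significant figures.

z = ln(32/14) / ln(109/11.4) = 0.8267 / 2.2577 = 0.3662
c = 14 / 11.4^0.3662 = 14 / 2.438 = 5.743
S₃ = 5.743 × 1.32^0.3662 = 5.743 × 1.107 ≈ 6.358

6.4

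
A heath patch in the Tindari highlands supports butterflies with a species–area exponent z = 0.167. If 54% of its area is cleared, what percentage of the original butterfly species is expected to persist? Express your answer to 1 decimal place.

S_new/S_old = (A_new/A_old)^z = 0.46^0.167
= exp(0.167 × ln 0.46) = exp(0.167 × -0.7765) = exp(-0.1297) ≈ 0.8784

87.8%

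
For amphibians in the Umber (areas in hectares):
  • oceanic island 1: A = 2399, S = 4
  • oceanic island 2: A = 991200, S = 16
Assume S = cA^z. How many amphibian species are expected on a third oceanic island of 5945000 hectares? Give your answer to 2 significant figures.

24

z = ln(16/4) / ln(991200/2399) = 1.3863 / 6.0239 = 0.2301
c = 4 / 2399^0.2301 = 4 / 5.996 = 0.6671
S₃ = 0.6671 × 5945000^0.2301 = 0.6671 × 36.22 ≈ 24.16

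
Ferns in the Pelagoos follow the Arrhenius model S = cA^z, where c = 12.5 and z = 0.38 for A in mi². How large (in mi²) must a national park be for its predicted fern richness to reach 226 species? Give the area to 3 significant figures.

2030 mi²

226 = 12.5 × A^0.38  ⇒  A^0.38 = 226/12.5 = 18.08
ln A = ln(18.08) / 0.38 = 2.8948 / 0.38 = 7.6179
A = e^7.6179 ≈ 2034 mi²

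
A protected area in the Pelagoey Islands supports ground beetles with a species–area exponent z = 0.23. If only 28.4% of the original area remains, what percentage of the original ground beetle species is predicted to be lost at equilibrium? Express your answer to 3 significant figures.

S_new/S_old = (A_new/A_old)^z = 0.284^0.23
= exp(0.23 × ln 0.284) = exp(0.23 × -1.2588) = exp(-0.2895) ≈ 0.7486
Fraction lost = 1 − 0.7486 = 0.2514

25.1%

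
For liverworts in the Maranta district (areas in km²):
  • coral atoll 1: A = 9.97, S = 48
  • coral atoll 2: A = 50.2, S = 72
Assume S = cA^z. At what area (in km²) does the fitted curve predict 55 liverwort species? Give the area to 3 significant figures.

z = ln(72/48) / ln(50.2/9.97) = 0.4055 / 1.6164 = 0.2508
c = 48 / 9.97^0.2508 = 48 / 1.78 = 26.96
A = (55/26.96)^(1/0.2508) ⇒ ln A = ln(2.04)/0.2508 = 2.8423
A = e^2.8423 ≈ 17.15 km²

17.2 km²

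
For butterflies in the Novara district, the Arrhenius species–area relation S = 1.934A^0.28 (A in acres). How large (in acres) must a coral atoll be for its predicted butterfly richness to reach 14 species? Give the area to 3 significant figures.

14 = 1.934 × A^0.28  ⇒  A^0.28 = 14/1.934 = 7.239
ln A = ln(7.239) / 0.28 = 1.9795 / 0.28 = 7.0695
A = e^7.0695 ≈ 1176 acres

1180 acres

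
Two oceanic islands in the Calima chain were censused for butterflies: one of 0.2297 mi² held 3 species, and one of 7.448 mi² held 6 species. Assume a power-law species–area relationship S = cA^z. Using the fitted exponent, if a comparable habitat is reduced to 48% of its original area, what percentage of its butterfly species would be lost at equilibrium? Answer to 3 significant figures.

z = ln(6/3) / ln(7.448/0.2297) = 0.6931 / 3.4789 = 0.1992
S_new/S_old = (A_new/A_old)^z = 0.48^0.1992 = exp(0.1992 × -0.7340) = 0.864
Fraction lost = 1 − 0.864 = 0.136

13.6%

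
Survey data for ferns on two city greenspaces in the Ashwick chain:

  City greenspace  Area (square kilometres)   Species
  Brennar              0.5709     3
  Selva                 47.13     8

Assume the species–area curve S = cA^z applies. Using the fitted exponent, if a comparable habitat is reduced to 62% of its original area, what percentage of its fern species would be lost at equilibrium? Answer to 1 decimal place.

10.1%

z = ln(8/3) / ln(47.13/0.5709) = 0.9808 / 4.4135 = 0.2222
S_new/S_old = (A_new/A_old)^z = 0.62^0.2222 = exp(0.2222 × -0.4780) = 0.8992
Fraction lost = 1 − 0.8992 = 0.1008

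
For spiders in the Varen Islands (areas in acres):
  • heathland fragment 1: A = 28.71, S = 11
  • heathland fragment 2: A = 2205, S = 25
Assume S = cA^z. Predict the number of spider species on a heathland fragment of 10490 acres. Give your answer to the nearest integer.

z = ln(25/11) / ln(2205/28.71) = 0.8210 / 4.3412 = 0.1891
c = 11 / 28.71^0.1891 = 11 / 1.887 = 5.83
S₃ = 5.83 × 10490^0.1891 = 5.83 × 5.759 ≈ 33.58

34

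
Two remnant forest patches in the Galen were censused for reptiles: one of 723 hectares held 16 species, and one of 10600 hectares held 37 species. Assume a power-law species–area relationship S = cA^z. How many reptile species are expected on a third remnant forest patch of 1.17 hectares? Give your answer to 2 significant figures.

2.2

z = ln(37/16) / ln(10600/723) = 0.8383 / 2.6852 = 0.3122
c = 16 / 723^0.3122 = 16 / 7.81 = 2.049
S₃ = 2.049 × 1.17^0.3122 = 2.049 × 1.05 ≈ 2.152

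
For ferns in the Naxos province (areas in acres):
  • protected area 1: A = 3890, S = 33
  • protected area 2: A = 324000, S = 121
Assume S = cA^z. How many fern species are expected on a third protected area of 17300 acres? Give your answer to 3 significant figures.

51.2

z = ln(121/33) / ln(324000/3890) = 1.2993 / 4.4223 = 0.2938
c = 33 / 3890^0.2938 = 33 / 11.34 = 2.909
S₃ = 2.909 × 17300^0.2938 = 2.909 × 17.58 ≈ 51.16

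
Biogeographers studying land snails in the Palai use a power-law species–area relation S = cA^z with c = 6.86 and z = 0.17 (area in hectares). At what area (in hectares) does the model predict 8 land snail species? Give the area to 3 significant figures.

2.47 hectares

8 = 6.86 × A^0.17  ⇒  A^0.17 = 8/6.86 = 1.166
ln A = ln(1.166) / 0.17 = 0.1537 / 0.17 = 0.9043
A = e^0.9043 ≈ 2.47 hectares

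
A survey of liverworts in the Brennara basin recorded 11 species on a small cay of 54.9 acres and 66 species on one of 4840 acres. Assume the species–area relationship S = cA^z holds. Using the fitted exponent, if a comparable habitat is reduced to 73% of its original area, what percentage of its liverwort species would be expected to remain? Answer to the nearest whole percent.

z = ln(66/11) / ln(4840/54.9) = 1.7918 / 4.4792 = 0.4000
S_new/S_old = (A_new/A_old)^z = 0.73^0.4000 = exp(0.4000 × -0.3147) = 0.8817

88%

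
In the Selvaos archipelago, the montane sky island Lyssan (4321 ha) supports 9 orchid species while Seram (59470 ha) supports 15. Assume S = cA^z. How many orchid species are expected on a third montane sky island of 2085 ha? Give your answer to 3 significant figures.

z = ln(15/9) / ln(59470/4321) = 0.5108 / 2.6220 = 0.1948
c = 9 / 4321^0.1948 = 9 / 5.109 = 1.762
S₃ = 1.762 × 2085^0.1948 = 1.762 × 4.432 ≈ 7.809

7.81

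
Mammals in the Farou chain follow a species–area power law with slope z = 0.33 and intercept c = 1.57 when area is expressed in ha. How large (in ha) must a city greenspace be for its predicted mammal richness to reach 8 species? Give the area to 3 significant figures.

139 ha

8 = 1.57 × A^0.33  ⇒  A^0.33 = 8/1.57 = 5.096
ln A = ln(5.096) / 0.33 = 1.6284 / 0.33 = 4.9344
A = e^4.9344 ≈ 139 ha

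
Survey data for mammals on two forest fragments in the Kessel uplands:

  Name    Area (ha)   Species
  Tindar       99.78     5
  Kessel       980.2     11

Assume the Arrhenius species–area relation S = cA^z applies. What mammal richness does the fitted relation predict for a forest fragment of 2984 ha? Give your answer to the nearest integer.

16

z = ln(11/5) / ln(980.2/99.78) = 0.7885 / 2.2848 = 0.3451
c = 5 / 99.78^0.3451 = 5 / 4.896 = 1.021
S₃ = 1.021 × 2984^0.3451 = 1.021 × 15.82 ≈ 16.15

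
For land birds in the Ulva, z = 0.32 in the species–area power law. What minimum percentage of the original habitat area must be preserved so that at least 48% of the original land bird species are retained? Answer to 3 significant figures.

Need (A_new/A_old)^0.32 = 0.48, so A_new/A_old = 0.48^(1/0.32) = 0.48^3.125
ln(A_new/A_old) = ln 0.48 / 0.32 = -0.7340 / 0.32 = -2.2937
A_new/A_old = e^-2.2937 ≈ 0.1009

10.1%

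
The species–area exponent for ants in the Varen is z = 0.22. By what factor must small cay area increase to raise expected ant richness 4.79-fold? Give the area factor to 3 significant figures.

(A₂/A₁)^0.22 = 4.79, so A₂/A₁ = 4.79^(1/0.22) = 4.79^4.545
ln(A₂/A₁) = ln 4.79 / 0.22 = 1.5665 / 0.22 = 7.1206
A₂/A₁ = e^7.1206 ≈ 1237

1240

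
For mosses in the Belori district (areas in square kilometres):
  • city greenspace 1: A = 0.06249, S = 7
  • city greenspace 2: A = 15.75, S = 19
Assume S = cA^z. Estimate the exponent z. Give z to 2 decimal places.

0.18

Taking logs: ln S = ln c + z ln A, so z = (ln S₂ − ln S₁)/(ln A₂ − ln A₁).
z = ln(19/7) / ln(15.75/0.06249) = ln(2.714) / ln(252) = 0.9985 / 5.5296 = 0.1806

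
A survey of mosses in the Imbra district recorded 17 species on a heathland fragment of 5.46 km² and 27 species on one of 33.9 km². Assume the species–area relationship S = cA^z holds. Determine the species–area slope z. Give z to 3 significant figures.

Taking logs: ln S = ln c + z ln A, so z = (ln S₂ − ln S₁)/(ln A₂ − ln A₁).
z = ln(27/17) / ln(33.9/5.46) = ln(1.588) / ln(6.209) = 0.4626 / 1.8260 = 0.2534

0.253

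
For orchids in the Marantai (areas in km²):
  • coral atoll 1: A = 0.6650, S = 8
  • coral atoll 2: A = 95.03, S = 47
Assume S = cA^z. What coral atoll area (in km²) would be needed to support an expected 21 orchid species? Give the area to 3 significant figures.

z = ln(47/8) / ln(95.03/0.665) = 1.7707 / 4.9622 = 0.3568
c = 8 / 0.665^0.3568 = 8 / 0.8645 = 9.254
A = (21/9.254)^(1/0.3568) ⇒ ln A = ln(2.269)/0.3568 = 2.2965
A = e^2.2965 ≈ 9.94 km²

9.94 km²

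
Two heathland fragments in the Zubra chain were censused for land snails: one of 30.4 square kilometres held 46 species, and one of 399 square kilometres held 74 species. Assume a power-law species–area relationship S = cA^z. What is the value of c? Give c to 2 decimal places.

z = ln(S₂/S₁) / ln(A₂/A₁) = ln(74/46) / ln(399/30.4) = 0.4754 / 2.5745 = 0.1847
c = S₁ / A₁^z = 46 / 30.4^0.1847 = 46 / 1.879 = 24.49

24.49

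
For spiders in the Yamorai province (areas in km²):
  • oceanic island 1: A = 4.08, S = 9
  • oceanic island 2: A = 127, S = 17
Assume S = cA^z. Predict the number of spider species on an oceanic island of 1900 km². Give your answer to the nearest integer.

z = ln(17/9) / ln(127/4.08) = 0.6360 / 3.4381 = 0.1850
c = 9 / 4.08^0.1850 = 9 / 1.297 = 6.939
S₃ = 6.939 × 1900^0.1850 = 6.939 × 4.041 ≈ 28.04

28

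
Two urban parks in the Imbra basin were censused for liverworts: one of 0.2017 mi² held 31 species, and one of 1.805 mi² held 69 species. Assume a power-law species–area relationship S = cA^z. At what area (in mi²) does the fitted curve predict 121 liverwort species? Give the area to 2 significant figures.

8.4 mi²

z = ln(69/31) / ln(1.805/0.2017) = 0.8001 / 2.1915 = 0.3651
c = 31 / 0.2017^0.3651 = 31 / 0.5574 = 55.62
A = (121/55.62)^(1/0.3651) ⇒ ln A = ln(2.176)/0.3651 = 2.1290
A = e^2.1290 ≈ 8.407 mi²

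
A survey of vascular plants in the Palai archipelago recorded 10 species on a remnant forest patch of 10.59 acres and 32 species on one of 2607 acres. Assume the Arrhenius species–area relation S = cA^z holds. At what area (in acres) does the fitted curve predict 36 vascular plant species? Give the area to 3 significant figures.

4550 acres

z = ln(32/10) / ln(2607/10.59) = 1.1632 / 5.5060 = 0.2112
c = 10 / 10.59^0.2112 = 10 / 1.646 = 6.074
A = (36/6.074)^(1/0.2112) ⇒ ln A = ln(5.927)/0.2112 = 8.4235
A = e^8.4235 ≈ 4553 acres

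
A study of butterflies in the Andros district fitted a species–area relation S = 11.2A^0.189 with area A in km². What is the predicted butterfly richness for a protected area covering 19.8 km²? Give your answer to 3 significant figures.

S = 11.2 × 19.8^0.189 = 11.2 × 1.758 ≈ 19.69

19.7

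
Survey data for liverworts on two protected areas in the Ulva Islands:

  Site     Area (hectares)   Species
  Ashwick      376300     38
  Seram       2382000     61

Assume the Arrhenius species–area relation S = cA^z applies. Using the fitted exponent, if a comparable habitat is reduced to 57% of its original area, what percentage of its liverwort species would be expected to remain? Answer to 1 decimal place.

86.6%

z = ln(61/38) / ln(2382000/376300) = 0.4733 / 1.8453 = 0.2565
S_new/S_old = (A_new/A_old)^z = 0.57^0.2565 = exp(0.2565 × -0.5621) = 0.8657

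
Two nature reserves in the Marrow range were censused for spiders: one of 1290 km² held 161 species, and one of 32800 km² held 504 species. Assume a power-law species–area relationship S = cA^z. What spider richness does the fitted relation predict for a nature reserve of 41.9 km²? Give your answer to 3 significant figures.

48.1

z = ln(504/161) / ln(32800/1290) = 1.1412 / 3.2358 = 0.3527
c = 161 / 1290^0.3527 = 161 / 12.5 = 12.88
S₃ = 12.88 × 41.9^0.3527 = 12.88 × 3.733 ≈ 48.07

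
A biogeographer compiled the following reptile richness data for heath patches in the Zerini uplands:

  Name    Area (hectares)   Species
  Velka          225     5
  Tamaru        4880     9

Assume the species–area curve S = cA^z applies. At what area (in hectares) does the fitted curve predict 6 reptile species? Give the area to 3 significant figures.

584 hectares

z = ln(9/5) / ln(4880/225) = 0.5878 / 3.0768 = 0.1910
c = 5 / 225^0.1910 = 5 / 2.814 = 1.777
A = (6/1.777)^(1/0.1910) ⇒ ln A = ln(3.377)/0.1910 = 6.3705
A = e^6.3705 ≈ 584.3 hectares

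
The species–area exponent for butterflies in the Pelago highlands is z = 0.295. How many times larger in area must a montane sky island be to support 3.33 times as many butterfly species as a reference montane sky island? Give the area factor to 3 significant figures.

59.0

(A₂/A₁)^0.295 = 3.33, so A₂/A₁ = 3.33^(1/0.295) = 3.33^3.39
ln(A₂/A₁) = ln 3.33 / 0.295 = 1.2030 / 0.295 = 4.0779
A₂/A₁ = e^4.0779 ≈ 59.02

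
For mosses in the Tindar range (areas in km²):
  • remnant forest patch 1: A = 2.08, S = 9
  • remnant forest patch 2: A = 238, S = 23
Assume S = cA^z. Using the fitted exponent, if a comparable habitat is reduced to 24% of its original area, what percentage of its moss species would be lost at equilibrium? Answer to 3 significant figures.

24.6%

z = ln(23/9) / ln(238/2.08) = 0.9383 / 4.7399 = 0.1980
S_new/S_old = (A_new/A_old)^z = 0.24^0.1980 = exp(0.1980 × -1.4271) = 0.7539
Fraction lost = 1 − 0.7539 = 0.2461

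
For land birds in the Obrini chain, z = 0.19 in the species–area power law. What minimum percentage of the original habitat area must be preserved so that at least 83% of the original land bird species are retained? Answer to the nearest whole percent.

38%

Need (A_new/A_old)^0.19 = 0.83, so A_new/A_old = 0.83^(1/0.19) = 0.83^5.263
ln(A_new/A_old) = ln 0.83 / 0.19 = -0.1863 / 0.19 = -0.9807
A_new/A_old = e^-0.9807 ≈ 0.3751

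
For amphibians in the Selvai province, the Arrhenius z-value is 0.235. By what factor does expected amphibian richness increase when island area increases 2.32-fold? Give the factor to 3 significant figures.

1.22

S₂/S₁ = (A₂/A₁)^z = 2.32^0.235
ln(S₂/S₁) = 0.235 × ln 2.32 = 0.235 × 0.8416 = 0.1978
S₂/S₁ = e^0.1978 ≈ 1.219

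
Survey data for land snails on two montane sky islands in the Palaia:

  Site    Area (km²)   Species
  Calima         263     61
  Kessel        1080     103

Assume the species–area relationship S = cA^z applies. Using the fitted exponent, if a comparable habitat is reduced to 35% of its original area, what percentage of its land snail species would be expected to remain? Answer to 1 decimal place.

67.8%

z = ln(103/61) / ln(1080/263) = 0.5239 / 1.4126 = 0.3709
S_new/S_old = (A_new/A_old)^z = 0.35^0.3709 = exp(0.3709 × -1.0498) = 0.6775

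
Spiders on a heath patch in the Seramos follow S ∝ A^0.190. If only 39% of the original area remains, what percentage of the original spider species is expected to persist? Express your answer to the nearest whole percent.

84%

S_new/S_old = (A_new/A_old)^z = 0.39^0.19
= exp(0.19 × ln 0.39) = exp(0.19 × -0.9416) = exp(-0.1789) ≈ 0.8362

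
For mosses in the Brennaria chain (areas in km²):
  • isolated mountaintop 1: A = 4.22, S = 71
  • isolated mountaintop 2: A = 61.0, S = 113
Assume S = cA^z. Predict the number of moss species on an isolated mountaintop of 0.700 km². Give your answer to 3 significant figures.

51.9

z = ln(113/71) / ln(61/4.22) = 0.4647 / 2.6710 = 0.1740
c = 71 / 4.22^0.1740 = 71 / 1.285 = 55.27
S₃ = 55.27 × 0.7^0.1740 = 55.27 × 0.9398 ≈ 51.94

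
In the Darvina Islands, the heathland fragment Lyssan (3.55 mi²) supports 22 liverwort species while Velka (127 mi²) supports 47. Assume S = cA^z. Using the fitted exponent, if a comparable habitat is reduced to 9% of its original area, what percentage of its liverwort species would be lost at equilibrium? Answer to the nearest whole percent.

z = ln(47/22) / ln(127/3.55) = 0.7591 / 3.5772 = 0.2122
S_new/S_old = (A_new/A_old)^z = 0.09^0.2122 = exp(0.2122 × -2.4079) = 0.5999
Fraction lost = 1 − 0.5999 = 0.4001

40%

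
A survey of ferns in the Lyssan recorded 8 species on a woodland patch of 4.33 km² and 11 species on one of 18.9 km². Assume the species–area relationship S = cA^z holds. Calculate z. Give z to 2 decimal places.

0.22

Taking logs: ln S = ln c + z ln A, so z = (ln S₂ − ln S₁)/(ln A₂ − ln A₁).
z = ln(11/8) / ln(18.9/4.33) = ln(1.375) / ln(4.365) = 0.3185 / 1.4736 = 0.2161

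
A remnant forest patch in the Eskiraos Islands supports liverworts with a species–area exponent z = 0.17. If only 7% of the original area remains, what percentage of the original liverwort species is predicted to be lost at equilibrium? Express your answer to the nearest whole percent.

S_new/S_old = (A_new/A_old)^z = 0.07^0.17
= exp(0.17 × ln 0.07) = exp(0.17 × -2.6593) = exp(-0.4521) ≈ 0.6363
Fraction lost = 1 − 0.6363 = 0.3637

36%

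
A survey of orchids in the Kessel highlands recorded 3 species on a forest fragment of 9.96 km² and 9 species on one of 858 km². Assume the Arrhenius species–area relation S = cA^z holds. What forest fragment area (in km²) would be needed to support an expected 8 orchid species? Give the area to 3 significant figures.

z = ln(9/3) / ln(858/9.96) = 1.0986 / 4.4560 = 0.2465
c = 3 / 9.96^0.2465 = 3 / 1.762 = 1.702
A = (8/1.702)^(1/0.2465) ⇒ ln A = ln(4.7)/0.2465 = 6.2769
A = e^6.2769 ≈ 532.1 km²

532 km²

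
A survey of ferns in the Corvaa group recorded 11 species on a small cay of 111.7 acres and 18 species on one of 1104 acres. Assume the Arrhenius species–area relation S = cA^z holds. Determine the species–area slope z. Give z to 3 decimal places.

Taking logs: ln S = ln c + z ln A, so z = (ln S₂ − ln S₁)/(ln A₂ − ln A₁).
z = ln(18/11) / ln(1104/111.7) = ln(1.636) / ln(9.884) = 0.4925 / 2.2909 = 0.2150

0.215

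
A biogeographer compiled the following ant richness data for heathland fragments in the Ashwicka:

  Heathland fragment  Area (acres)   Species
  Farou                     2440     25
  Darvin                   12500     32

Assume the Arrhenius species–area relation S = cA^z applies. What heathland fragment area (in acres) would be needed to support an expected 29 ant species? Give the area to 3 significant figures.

6520 acres

z = ln(32/25) / ln(12500/2440) = 0.2469 / 1.6337 = 0.1511
c = 25 / 2440^0.1511 = 25 / 3.25 = 7.693
A = (29/7.693)^(1/0.1511) ⇒ ln A = ln(3.77)/0.1511 = 8.7820
A = e^8.7820 ≈ 6516 acres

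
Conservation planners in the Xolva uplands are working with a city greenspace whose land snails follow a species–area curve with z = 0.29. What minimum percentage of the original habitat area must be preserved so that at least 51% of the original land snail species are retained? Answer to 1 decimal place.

Need (A_new/A_old)^0.29 = 0.51, so A_new/A_old = 0.51^(1/0.29) = 0.51^3.448
ln(A_new/A_old) = ln 0.51 / 0.29 = -0.6733 / 0.29 = -2.3219
A_new/A_old = e^-2.3219 ≈ 0.09809

9.8%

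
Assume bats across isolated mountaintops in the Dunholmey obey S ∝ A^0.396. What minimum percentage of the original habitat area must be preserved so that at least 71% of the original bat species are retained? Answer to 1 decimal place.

42.1%

Need (A_new/A_old)^0.396 = 0.71, so A_new/A_old = 0.71^(1/0.396) = 0.71^2.525
ln(A_new/A_old) = ln 0.71 / 0.396 = -0.3425 / 0.396 = -0.8649
A_new/A_old = e^-0.8649 ≈ 0.4211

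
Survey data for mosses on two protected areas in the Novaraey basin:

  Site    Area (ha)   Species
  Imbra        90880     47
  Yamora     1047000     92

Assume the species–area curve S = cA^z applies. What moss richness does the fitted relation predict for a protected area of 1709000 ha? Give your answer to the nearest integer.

105

z = ln(92/47) / ln(1047000/90880) = 0.6716 / 2.4441 = 0.2748
c = 47 / 90880^0.2748 = 47 / 23.04 = 2.04
S₃ = 2.04 × 1709000^0.2748 = 2.04 × 51.61 ≈ 105.3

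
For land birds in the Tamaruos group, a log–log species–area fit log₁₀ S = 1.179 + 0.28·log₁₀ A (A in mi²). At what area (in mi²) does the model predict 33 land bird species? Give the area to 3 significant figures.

33 = 15.1 × A^0.28  ⇒  A^0.28 = 33/15.1 = 2.185
ln A = ln(2.185) / 0.28 = 0.7818 / 0.28 = 2.7920
A = e^2.7920 ≈ 16.31 mi²

16.3 mi²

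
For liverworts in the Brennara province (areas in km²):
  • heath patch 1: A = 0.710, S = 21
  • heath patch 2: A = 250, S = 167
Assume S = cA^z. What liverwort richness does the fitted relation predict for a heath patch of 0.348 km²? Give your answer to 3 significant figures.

16.3

z = ln(167/21) / ln(250/0.71) = 2.0735 / 5.8640 = 0.3536
c = 21 / 0.71^0.3536 = 21 / 0.8859 = 23.7
S₃ = 23.7 × 0.348^0.3536 = 23.7 × 0.6885 ≈ 16.32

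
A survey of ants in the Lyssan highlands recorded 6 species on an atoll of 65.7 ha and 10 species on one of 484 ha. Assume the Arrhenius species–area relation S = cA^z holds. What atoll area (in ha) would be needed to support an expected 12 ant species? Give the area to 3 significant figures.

z = ln(10/6) / ln(484/65.7) = 0.5108 / 1.9970 = 0.2558
c = 6 / 65.7^0.2558 = 6 / 2.917 = 2.057
A = (12/2.057)^(1/0.2558) ⇒ ln A = ln(5.834)/0.2558 = 6.8948
A = e^6.8948 ≈ 987.2 ha

987 ha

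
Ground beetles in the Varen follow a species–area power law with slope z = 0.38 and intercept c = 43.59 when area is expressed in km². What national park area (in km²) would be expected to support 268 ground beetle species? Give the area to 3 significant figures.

268 = 43.59 × A^0.38  ⇒  A^0.38 = 268/43.59 = 6.148
ln A = ln(6.148) / 0.38 = 1.8162 / 0.38 = 4.7794
A = e^4.7794 ≈ 119 km²

119 km²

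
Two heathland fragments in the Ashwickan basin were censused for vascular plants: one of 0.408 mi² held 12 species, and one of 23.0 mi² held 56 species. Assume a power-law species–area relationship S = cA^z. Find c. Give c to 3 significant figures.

z = ln(S₂/S₁) / ln(A₂/A₁) = ln(56/12) / ln(23/0.408) = 1.5404 / 4.0320 = 0.3821
c = S₁ / A₁^z = 12 / 0.408^0.3821 = 12 / 0.71 = 16.9

16.9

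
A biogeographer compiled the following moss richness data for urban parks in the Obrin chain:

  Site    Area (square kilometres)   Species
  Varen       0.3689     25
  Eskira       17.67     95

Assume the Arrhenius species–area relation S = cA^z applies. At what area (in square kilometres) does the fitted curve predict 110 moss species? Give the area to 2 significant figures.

z = ln(95/25) / ln(17.67/0.3689) = 1.3350 / 3.8691 = 0.3450
c = 25 / 0.3689^0.3450 = 25 / 0.7089 = 35.27
A = (110/35.27)^(1/0.3450) ⇒ ln A = ln(3.119)/0.3450 = 3.2968
A = e^3.2968 ≈ 27.02 square kilometres

27 square kilometres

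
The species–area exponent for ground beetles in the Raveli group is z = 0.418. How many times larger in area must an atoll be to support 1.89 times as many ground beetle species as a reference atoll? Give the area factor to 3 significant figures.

(A₂/A₁)^0.418 = 1.89, so A₂/A₁ = 1.89^(1/0.418) = 1.89^2.392
ln(A₂/A₁) = ln 1.89 / 0.418 = 0.6366 / 0.418 = 1.5229
A₂/A₁ = e^1.5229 ≈ 4.586

4.59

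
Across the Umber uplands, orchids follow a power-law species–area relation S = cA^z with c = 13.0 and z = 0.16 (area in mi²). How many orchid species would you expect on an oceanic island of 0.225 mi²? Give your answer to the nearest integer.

S = 13 × 0.225^0.16
ln S = ln 13 + 0.16 × ln 0.225 = 2.5649 + 0.16 × -1.4917 = 2.3263
S = e^2.3263 ≈ 10.24

10 species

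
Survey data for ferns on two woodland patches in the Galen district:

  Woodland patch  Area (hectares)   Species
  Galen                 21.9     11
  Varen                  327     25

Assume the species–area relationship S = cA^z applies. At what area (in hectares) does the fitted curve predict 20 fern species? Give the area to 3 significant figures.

157 hectares

z = ln(25/11) / ln(327/21.9) = 0.8210 / 2.7035 = 0.3037
c = 11 / 21.9^0.3037 = 11 / 2.553 = 4.309
A = (20/4.309)^(1/0.3037) ⇒ ln A = ln(4.642)/0.3037 = 5.0552
A = e^5.0552 ≈ 156.8 hectares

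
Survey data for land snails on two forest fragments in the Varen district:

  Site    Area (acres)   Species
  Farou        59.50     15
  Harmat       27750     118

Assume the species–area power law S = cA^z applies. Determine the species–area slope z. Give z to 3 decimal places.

Taking logs: ln S = ln c + z ln A, so z = (ln S₂ − ln S₁)/(ln A₂ − ln A₁).
z = ln(118/15) / ln(27750/59.5) = ln(7.867) / ln(466.4) = 2.0626 / 6.1450 = 0.3357

0.336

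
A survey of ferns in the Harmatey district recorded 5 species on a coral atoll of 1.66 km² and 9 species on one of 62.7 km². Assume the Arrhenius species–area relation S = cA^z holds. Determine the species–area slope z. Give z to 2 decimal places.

Taking logs: ln S = ln c + z ln A, so z = (ln S₂ − ln S₁)/(ln A₂ − ln A₁).
z = ln(9/5) / ln(62.7/1.66) = ln(1.8) / ln(37.77) = 0.5878 / 3.6315 = 0.1619

0.16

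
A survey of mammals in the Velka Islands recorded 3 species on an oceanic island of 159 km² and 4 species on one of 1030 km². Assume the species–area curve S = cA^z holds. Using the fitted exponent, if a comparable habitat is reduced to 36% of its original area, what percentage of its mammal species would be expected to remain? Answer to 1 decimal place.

z = ln(4/3) / ln(1030/159) = 0.2877 / 1.8684 = 0.1540
S_new/S_old = (A_new/A_old)^z = 0.36^0.1540 = exp(0.1540 × -1.0217) = 0.8544

85.4%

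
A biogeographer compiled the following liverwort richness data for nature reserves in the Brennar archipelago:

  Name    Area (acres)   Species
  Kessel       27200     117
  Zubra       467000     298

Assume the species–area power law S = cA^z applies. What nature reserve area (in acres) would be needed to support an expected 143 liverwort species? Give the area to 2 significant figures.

50000 acres

z = ln(298/117) / ln(467000/27200) = 0.9349 / 2.8431 = 0.3288
c = 117 / 27200^0.3288 = 117 / 28.72 = 4.073
A = (143/4.073)^(1/0.3288) ⇒ ln A = ln(35.11)/0.3288 = 10.8212
A = e^10.8212 ≈ 50072 acres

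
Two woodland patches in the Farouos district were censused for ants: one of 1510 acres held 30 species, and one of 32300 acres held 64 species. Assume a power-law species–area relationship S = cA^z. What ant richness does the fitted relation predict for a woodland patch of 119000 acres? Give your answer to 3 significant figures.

z = ln(64/30) / ln(32300/1510) = 0.7577 / 3.0630 = 0.2474
c = 30 / 1510^0.2474 = 30 / 6.115 = 4.906
S₃ = 4.906 × 119000^0.2474 = 4.906 × 18.01 ≈ 88.36

88.4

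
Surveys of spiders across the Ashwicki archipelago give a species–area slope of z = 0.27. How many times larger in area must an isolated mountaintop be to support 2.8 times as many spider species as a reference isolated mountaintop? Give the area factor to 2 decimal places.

45.30

(A₂/A₁)^0.27 = 2.8, so A₂/A₁ = 2.8^(1/0.27) = 2.8^3.704
ln(A₂/A₁) = ln 2.8 / 0.27 = 1.0296 / 0.27 = 3.8134
A₂/A₁ = e^3.8134 ≈ 45.3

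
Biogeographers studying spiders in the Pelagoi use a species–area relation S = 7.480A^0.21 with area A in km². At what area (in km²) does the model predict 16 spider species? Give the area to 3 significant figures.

16 = 7.48 × A^0.21  ⇒  A^0.21 = 16/7.48 = 2.139
ln A = ln(2.139) / 0.21 = 0.7604 / 0.21 = 3.6207
A = e^3.6207 ≈ 37.37 km²

37.4 km²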